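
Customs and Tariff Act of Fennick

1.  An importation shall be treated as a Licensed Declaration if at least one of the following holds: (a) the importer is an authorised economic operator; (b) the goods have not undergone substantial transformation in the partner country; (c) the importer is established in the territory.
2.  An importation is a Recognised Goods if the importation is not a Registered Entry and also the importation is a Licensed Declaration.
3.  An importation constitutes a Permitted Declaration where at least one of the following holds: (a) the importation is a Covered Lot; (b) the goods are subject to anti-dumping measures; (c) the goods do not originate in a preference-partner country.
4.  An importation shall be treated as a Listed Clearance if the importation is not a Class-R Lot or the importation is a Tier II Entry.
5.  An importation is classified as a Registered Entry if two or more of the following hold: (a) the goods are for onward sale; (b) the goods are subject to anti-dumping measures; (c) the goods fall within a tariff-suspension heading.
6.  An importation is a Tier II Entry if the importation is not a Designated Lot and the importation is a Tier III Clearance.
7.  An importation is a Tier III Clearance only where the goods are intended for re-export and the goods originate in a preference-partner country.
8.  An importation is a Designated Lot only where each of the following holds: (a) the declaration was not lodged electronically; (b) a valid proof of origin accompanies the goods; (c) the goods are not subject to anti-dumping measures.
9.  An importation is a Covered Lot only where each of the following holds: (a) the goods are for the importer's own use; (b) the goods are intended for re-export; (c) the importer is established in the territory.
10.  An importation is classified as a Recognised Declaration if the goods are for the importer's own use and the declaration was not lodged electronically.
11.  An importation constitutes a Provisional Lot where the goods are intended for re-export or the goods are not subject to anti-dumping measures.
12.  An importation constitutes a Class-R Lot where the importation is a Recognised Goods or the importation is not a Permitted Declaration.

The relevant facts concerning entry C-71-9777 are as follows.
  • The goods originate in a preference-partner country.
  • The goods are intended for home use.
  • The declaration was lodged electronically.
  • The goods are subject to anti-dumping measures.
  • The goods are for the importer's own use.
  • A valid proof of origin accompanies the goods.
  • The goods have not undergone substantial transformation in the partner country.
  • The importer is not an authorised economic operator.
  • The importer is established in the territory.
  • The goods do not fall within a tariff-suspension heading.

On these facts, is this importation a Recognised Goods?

paragraph 5 — Registered Entry: the goods are for onward sale? no; the goods are subject to anti-dumping measures? yes; the goods fall within a tariff-suspension heading? no — 1 of 3 hold (need ≥2) → not satisfied.
paragraph 1 — Licensed Declaration: [the importer is an authorised economic operator? no] OR [the goods have not undergone substantial transformation in the partner country? yes] OR [the importer is established in the territory? yes] → satisfied.
paragraph 2 — Recognised Goods: [not a Registered Entry (paragraph 5)? yes] AND [Licensed Declaration (paragraph 1)? yes] → satisfied.

Yes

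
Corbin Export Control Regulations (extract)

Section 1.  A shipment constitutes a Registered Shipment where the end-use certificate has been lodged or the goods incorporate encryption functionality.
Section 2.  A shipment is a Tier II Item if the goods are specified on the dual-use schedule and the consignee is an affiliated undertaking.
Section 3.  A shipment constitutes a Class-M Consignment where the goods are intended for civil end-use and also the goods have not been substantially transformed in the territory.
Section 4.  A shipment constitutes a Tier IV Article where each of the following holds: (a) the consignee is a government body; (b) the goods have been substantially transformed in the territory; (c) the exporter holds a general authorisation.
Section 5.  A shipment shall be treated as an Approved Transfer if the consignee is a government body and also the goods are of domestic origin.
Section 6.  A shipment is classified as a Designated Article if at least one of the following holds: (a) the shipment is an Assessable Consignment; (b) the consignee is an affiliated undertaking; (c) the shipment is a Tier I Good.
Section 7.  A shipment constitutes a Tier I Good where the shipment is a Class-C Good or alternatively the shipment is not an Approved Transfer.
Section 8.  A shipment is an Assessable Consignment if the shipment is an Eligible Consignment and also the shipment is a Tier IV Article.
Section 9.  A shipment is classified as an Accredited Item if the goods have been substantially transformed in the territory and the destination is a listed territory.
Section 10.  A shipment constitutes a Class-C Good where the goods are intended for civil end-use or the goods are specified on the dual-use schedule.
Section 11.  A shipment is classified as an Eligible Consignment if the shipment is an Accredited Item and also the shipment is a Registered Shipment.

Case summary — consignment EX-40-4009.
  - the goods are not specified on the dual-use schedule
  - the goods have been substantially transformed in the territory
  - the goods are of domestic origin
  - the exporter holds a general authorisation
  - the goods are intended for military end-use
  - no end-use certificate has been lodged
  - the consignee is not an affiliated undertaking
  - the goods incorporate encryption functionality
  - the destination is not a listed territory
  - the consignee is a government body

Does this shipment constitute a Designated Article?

section 9 — Accredited Item: [the goods have been substantially transformed in the territory? yes] AND [the destination is a listed territory? no] → not satisfied.
section 1 — Registered Shipment: [the end-use certificate has been lodged? no] OR [the goods incorporate encryption functionality? yes] → satisfied.
section 11 — Eligible Consignment: [Accredited Item (section 9)? no] AND [Registered Shipment (section 1)? yes] → not satisfied.
section 4 — Tier IV Article: [the consignee is a government body? yes] AND [the goods have been substantially transformed in the territory? yes] AND [the exporter holds a general authorisation? yes] → satisfied.
section 8 — Assessable Consignment: [Eligible Consignment (section 11)? no] AND [Tier IV Article (section 4)? yes] → not satisfied.
section 10 — Class-C Good: [the goods are intended for civil end-use? no] OR [the goods are specified on the dual-use schedule? no] → not satisfied.
section 5 — Approved Transfer: [the consignee is a government body? yes] AND [the goods are of domestic origin? yes] → satisfied.
section 7 — Tier I Good: [Class-C Good (section 10)? no] OR [not an Approved Transfer (section 5)? no] → not satisfied.
section 6 — Designated Article: [Assessable Consignment (section 8)? no] OR [the consignee is an affiliated undertaking? no] OR [Tier I Good (section 7)? no] → not satisfied.

No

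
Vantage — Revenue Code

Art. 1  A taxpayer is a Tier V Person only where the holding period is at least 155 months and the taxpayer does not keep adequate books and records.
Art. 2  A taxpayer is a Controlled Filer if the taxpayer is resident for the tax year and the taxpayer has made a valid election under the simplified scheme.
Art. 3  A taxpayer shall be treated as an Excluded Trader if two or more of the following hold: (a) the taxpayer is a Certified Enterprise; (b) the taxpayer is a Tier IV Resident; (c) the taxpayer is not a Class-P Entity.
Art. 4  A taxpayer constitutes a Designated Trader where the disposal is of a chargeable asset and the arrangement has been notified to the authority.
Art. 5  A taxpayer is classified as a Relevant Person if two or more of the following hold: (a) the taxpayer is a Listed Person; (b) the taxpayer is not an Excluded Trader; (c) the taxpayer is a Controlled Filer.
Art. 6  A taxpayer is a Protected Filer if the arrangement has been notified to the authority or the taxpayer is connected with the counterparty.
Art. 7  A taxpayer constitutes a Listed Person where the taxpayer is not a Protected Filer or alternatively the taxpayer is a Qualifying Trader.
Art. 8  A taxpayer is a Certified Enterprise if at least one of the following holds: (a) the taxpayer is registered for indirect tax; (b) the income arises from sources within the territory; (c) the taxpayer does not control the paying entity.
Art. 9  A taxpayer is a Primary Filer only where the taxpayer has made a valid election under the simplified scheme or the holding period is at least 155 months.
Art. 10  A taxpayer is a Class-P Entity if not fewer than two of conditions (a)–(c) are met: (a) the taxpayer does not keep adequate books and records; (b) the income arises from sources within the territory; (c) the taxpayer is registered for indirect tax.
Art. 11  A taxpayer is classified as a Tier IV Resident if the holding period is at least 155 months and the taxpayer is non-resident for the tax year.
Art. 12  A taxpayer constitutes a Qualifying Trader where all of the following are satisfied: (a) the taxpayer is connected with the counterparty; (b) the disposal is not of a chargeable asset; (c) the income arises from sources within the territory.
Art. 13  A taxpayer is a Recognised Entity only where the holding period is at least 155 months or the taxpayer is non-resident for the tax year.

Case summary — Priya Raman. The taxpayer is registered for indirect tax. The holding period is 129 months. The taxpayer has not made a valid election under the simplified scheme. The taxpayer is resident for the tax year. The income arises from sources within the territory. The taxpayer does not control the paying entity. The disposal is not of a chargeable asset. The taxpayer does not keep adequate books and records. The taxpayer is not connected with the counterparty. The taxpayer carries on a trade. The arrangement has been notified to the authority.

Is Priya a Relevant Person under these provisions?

Under article 6: the arrangement has been notified to the authority? yes; or the taxpayer is connected with the counterparty? no. So the taxpayer is a Protected Filer.
Under article 12: the taxpayer is connected with the counterparty? no; and the disposal is not of a chargeable asset? yes; and the income arises from sources within the territory? yes. So the taxpayer is not a Qualifying Trader.
Under article 7: not a Protected Filer (article 6)? no; or Qualifying Trader (article 12)? no. So the taxpayer is not a Listed Person.
Under article 8: the taxpayer is registered for indirect tax? yes; or the income arises from sources within the territory? yes; or the taxpayer does not control the paying entity? yes. So the taxpayer is a Certified Enterprise.
Under article 11: holding period: 129 months ≥ 155 months? no; and the taxpayer is non-resident for the tax year? no. So the taxpayer is not a Tier IV Resident.
Under article 10: the taxpayer does not keep adequate books and records? yes; the income arises from sources within the territory? yes; the taxpayer is registered for indirect tax? yes — 3 of 3 hold (need ≥2) → satisfied.
Under article 3: Certified Enterprise (article 8)? yes; Tier IV Resident (article 11)? no; not a Class-P Entity (article 10)? no — 1 of 3 hold (need ≥2) → not satisfied.
Under article 2: the taxpayer is resident for the tax year? yes; and the taxpayer has made a valid election under the simplified scheme? no. So the taxpayer is not a Controlled Filer.
Under article 5: Listed Person (article 7)? no; not an Excluded Trader (article 3)? yes; Controlled Filer (article 2)? no — 1 of 3 hold (need ≥2) → not satisfied.

No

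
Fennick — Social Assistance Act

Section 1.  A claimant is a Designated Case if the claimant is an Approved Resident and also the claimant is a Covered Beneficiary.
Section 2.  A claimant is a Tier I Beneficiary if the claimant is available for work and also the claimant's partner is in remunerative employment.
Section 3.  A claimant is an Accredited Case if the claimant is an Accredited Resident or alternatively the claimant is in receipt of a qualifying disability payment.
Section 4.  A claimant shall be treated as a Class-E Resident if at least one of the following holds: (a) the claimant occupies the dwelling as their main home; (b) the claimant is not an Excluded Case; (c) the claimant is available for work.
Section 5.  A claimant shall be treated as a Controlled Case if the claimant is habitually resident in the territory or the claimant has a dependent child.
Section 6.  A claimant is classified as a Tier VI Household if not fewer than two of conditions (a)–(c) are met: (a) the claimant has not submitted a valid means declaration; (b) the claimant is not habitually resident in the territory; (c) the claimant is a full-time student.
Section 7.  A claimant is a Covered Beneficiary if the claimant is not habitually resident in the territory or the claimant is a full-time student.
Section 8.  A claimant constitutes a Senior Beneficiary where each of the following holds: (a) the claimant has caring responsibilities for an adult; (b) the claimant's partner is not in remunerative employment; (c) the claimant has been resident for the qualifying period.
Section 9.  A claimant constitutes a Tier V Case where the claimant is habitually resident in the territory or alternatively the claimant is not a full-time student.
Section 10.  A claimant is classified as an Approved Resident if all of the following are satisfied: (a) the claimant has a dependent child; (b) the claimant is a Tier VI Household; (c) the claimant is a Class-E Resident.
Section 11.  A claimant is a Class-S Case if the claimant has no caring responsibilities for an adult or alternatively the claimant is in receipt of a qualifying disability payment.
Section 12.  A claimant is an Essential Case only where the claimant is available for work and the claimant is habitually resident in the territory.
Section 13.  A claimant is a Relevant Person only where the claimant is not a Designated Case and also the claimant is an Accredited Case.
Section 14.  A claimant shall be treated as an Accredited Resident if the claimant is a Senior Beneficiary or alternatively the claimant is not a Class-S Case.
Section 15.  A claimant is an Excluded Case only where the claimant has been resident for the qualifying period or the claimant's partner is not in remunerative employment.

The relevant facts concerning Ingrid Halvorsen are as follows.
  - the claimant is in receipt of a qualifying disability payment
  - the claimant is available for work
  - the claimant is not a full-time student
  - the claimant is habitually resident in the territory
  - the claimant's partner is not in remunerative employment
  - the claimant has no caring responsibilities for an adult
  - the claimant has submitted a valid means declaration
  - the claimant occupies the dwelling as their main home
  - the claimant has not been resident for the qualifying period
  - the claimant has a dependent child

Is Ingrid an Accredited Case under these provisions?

section 8 — Senior Beneficiary: [the claimant has caring responsibilities for an adult? no] AND [the claimant's partner is not in remunerative employment? yes] AND [the claimant has been resident for the qualifying period? no] → not satisfied.
section 11 — Class-S Case: [the claimant has no caring responsibilities for an adult? yes] OR [the claimant is in receipt of a qualifying disability payment? yes] → satisfied.
section 14 — Accredited Resident: [Senior Beneficiary (section 8)? no] OR [not a Class-S Case (section 11)? no] → not satisfied.
section 3 — Accredited Case: [Accredited Resident (section 14)? no] OR [the claimant is in receipt of a qualifying disability payment? yes] → satisfied.

Yes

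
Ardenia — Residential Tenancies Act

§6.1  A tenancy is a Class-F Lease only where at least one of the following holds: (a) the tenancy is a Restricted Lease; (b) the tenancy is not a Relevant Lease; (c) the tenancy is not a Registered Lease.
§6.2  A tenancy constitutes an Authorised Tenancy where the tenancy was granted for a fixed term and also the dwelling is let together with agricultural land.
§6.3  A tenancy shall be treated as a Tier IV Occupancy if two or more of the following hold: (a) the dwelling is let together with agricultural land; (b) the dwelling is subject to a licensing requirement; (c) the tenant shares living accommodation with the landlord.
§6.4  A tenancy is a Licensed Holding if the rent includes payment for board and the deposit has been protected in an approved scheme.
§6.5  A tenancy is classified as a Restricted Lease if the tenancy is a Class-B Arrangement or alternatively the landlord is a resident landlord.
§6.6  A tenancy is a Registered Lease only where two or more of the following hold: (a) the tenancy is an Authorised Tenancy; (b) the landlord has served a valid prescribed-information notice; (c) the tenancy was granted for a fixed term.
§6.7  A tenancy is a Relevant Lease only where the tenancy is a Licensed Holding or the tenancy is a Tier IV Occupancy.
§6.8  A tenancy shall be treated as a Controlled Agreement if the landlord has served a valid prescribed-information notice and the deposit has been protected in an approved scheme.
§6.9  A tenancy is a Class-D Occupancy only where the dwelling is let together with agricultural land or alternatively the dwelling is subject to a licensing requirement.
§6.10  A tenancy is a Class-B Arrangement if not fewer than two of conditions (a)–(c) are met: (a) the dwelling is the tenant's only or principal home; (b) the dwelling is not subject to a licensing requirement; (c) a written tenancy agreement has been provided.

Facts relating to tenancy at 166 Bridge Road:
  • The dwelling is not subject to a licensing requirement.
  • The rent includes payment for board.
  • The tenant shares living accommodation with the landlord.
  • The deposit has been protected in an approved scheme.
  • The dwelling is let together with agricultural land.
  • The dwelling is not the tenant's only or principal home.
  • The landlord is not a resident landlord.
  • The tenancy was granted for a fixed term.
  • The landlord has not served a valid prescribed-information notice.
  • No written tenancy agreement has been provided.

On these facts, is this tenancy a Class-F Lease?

§6.10 — Class-B Arrangement: the dwelling is the tenant's only or principal home? no; the dwelling is not subject to a licensing requirement? yes; a written tenancy agreement has been provided? no — 1 of 3 hold (need ≥2) → not satisfied.
§6.5 — Restricted Lease: [Class-B Arrangement (§6.10)? no] OR [the landlord is a resident landlord? no] → not satisfied.
§6.4 — Licensed Holding: [the rent includes payment for board? yes] AND [the deposit has been protected in an approved scheme? yes] → satisfied.
§6.3 — Tier IV Occupancy: the dwelling is let together with agricultural land? yes; the dwelling is subject to a licensing requirement? no; the tenant shares living accommodation with the landlord? yes — 2 of 3 hold (need ≥2) → satisfied.
§6.7 — Relevant Lease: [Licensed Holding (§6.4)? yes] OR [Tier IV Occupancy (§6.3)? yes] → satisfied.
§6.2 — Authorised Tenancy: [the tenancy was granted for a fixed term? yes] AND [the dwelling is let together with agricultural land? yes] → satisfied.
§6.6 — Registered Lease: Authorised Tenancy (§6.2)? yes; the landlord has served a valid prescribed-information notice? no; the tenancy was granted for a fixed term? yes — 2 of 3 hold (need ≥2) → satisfied.
§6.1 — Class-F Lease: [Restricted Lease (§6.5)? no] OR [not a Relevant Lease (§6.7)? no] OR [not a Registered Lease (§6.6)? no] → not satisfied.

No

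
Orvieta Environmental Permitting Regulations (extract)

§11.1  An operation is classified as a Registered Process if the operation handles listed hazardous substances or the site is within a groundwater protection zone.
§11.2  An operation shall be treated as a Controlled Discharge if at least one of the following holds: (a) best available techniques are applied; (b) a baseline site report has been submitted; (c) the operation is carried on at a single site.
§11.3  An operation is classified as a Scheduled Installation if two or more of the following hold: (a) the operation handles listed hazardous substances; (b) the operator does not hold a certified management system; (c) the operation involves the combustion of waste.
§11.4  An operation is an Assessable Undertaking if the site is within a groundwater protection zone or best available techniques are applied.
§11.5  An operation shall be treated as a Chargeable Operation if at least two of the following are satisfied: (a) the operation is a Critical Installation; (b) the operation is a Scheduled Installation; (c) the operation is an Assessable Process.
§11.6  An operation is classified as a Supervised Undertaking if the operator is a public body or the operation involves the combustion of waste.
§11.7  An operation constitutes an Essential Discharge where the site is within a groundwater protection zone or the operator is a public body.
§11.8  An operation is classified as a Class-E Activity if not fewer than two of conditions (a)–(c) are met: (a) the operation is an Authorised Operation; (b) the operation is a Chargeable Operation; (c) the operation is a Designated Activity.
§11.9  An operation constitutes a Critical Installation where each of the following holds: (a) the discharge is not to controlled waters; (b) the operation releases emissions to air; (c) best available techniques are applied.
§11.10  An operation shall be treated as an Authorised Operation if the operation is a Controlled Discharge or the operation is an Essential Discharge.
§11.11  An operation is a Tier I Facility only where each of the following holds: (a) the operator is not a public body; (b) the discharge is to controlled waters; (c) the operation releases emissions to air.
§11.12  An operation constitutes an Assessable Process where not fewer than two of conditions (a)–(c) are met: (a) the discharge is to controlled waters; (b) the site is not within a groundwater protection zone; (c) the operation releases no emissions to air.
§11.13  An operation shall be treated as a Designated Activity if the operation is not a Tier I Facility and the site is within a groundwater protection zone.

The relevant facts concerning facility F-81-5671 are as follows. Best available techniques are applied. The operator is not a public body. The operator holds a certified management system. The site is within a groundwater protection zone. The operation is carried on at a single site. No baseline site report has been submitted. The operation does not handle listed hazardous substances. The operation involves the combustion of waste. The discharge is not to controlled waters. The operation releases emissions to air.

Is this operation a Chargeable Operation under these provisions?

No

§11.9 — Critical Installation: [the discharge is not to controlled waters? yes] AND [the operation releases emissions to air? yes] AND [best available techniques are applied? yes] → satisfied.
§11.3 — Scheduled Installation: the operation handles listed hazardous substances? no; the operator does not hold a certified management system? no; the operation involves the combustion of waste? yes — 1 of 3 hold (need ≥2) → not satisfied.
§11.12 — Assessable Process: the discharge is to controlled waters? no; the site is not within a groundwater protection zone? no; the operation releases no emissions to air? no — 0 of 3 hold (need ≥2) → not satisfied.
§11.5 — Chargeable Operation: Critical Installation (§11.9)? yes; Scheduled Installation (§11.3)? no; Assessable Process (§11.12)? no — 1 of 3 hold (need ≥2) → not satisfied.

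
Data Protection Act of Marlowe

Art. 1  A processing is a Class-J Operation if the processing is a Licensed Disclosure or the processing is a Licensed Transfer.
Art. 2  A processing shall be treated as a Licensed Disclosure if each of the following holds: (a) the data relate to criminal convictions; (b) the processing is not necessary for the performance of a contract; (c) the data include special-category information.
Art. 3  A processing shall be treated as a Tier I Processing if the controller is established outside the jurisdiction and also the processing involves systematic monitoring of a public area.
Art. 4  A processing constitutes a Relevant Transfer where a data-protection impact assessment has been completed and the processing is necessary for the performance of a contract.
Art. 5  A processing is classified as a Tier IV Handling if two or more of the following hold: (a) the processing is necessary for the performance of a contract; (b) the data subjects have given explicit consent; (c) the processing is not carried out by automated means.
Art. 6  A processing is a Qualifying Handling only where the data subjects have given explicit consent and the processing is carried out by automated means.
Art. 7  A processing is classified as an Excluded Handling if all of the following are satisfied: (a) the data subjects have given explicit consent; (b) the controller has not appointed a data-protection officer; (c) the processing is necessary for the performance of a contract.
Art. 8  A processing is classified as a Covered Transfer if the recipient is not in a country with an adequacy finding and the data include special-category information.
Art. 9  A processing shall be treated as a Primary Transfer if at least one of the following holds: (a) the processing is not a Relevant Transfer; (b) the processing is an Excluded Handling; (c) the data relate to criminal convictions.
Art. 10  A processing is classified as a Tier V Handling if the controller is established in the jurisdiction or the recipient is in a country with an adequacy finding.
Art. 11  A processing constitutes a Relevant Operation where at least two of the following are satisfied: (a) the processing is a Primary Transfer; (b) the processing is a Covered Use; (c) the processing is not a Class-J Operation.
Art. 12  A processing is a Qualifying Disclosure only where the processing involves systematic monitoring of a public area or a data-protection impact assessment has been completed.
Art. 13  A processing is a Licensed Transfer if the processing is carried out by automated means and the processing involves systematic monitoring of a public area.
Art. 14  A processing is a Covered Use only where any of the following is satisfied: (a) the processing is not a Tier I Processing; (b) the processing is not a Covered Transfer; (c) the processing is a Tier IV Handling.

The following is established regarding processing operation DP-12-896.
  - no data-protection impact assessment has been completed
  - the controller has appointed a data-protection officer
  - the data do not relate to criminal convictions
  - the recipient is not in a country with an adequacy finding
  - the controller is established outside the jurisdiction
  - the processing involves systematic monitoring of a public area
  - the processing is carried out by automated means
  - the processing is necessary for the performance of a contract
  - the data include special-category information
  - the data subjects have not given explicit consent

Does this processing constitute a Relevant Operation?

No

article 4 — Relevant Transfer: [a data-protection impact assessment has been completed? no] AND [the processing is necessary for the performance of a contract? yes] → not satisfied.
article 7 — Excluded Handling: [the data subjects have given explicit consent? no] AND [the controller has not appointed a data-protection officer? no] AND [the processing is necessary for the performance of a contract? yes] → not satisfied.
article 9 — Primary Transfer: [not a Relevant Transfer (article 4)? yes] OR [Excluded Handling (article 7)? no] OR [the data relate to criminal convictions? no] → satisfied.
article 3 — Tier I Processing: [the controller is established outside the jurisdiction? yes] AND [the processing involves systematic monitoring of a public area? yes] → satisfied.
article 8 — Covered Transfer: [the recipient is not in a country with an adequacy finding? yes] AND [the data include special-category information? yes] → satisfied.
article 5 — Tier IV Handling: the processing is necessary for the performance of a contract? yes; the data subjects have given explicit consent? no; the processing is not carried out by automated means? no — 1 of 3 hold (need ≥2) → not satisfied.
article 14 — Covered Use: [not a Tier I Processing (article 3)? no] OR [not a Covered Transfer (article 8)? no] OR [Tier IV Handling (article 5)? no] → not satisfied.
article 2 — Licensed Disclosure: [the data relate to criminal convictions? no] AND [the processing is not necessary for the performance of a contract? no] AND [the data include special-category information? yes] → not satisfied.
article 13 — Licensed Transfer: [the processing is carried out by automated means? yes] AND [the processing involves systematic monitoring of a public area? yes] → satisfied.
article 1 — Class-J Operation: [Licensed Disclosure (article 2)? no] OR [Licensed Transfer (article 13)? yes] → satisfied.
article 11 — Relevant Operation: Primary Transfer (article 9)? yes; Covered Use (article 14)? no; not a Class-J Operation (article 1)? no — 1 of 3 hold (need ≥2) → not satisfied.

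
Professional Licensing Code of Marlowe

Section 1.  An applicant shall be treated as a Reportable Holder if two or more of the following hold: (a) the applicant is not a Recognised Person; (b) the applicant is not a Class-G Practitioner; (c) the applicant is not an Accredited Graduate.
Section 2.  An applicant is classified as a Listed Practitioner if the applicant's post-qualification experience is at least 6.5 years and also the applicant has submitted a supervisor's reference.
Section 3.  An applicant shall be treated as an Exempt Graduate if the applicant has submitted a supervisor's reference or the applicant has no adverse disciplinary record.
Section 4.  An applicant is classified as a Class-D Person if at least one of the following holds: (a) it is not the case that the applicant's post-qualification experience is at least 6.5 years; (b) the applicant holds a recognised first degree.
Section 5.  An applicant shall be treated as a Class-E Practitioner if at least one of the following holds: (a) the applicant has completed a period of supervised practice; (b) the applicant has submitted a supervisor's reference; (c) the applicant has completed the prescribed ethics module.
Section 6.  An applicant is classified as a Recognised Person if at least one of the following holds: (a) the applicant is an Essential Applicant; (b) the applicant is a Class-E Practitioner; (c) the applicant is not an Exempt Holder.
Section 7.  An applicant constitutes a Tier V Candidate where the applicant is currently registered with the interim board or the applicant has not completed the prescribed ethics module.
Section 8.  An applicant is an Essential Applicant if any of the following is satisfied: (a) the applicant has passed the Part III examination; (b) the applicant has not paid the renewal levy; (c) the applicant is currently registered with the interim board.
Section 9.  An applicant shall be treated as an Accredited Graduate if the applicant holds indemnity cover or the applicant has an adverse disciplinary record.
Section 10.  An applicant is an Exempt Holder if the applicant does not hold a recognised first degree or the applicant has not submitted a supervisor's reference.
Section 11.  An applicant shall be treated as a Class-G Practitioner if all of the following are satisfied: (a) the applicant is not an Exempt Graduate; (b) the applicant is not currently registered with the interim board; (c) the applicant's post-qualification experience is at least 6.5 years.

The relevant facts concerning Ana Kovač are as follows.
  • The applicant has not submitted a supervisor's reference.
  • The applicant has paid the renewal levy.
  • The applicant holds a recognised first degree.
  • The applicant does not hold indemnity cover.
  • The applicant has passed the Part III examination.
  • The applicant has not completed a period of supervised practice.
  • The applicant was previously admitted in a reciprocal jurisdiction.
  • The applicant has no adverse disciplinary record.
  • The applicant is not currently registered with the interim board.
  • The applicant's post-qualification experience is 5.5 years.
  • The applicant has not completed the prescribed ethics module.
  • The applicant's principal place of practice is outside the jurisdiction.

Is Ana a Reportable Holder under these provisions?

Yes

section 8 — Essential Applicant: [the applicant has passed the Part III examination? yes] OR [the applicant has not paid the renewal levy? no] OR [the applicant is currently registered with the interim board? no] → satisfied.
section 5 — Class-E Practitioner: [the applicant has completed a period of supervised practice? no] OR [the applicant has submitted a supervisor's reference? no] OR [the applicant has completed the prescribed ethics module? no] → not satisfied.
section 10 — Exempt Holder: [the applicant does not hold a recognised first degree? no] OR [the applicant has not submitted a supervisor's reference? yes] → satisfied.
section 6 — Recognised Person: [Essential Applicant (section 8)? yes] OR [Class-E Practitioner (section 5)? no] OR [not an Exempt Holder (section 10)? no] → satisfied.
section 3 — Exempt Graduate: [the applicant has submitted a supervisor's reference? no] OR [the applicant has no adverse disciplinary record? yes] → satisfied.
section 11 — Class-G Practitioner: [not an Exempt Graduate (section 3)? no] AND [the applicant is not currently registered with the interim board? yes] AND [applicant's post-qualification experience: 5.5 years ≥ 6.5 years? no] → not satisfied.
section 9 — Accredited Graduate: [the applicant holds indemnity cover? no] OR [the applicant has an adverse disciplinary record? no] → not satisfied.
section 1 — Reportable Holder: not a Recognised Person (section 6)? no; not a Class-G Practitioner (section 11)? yes; not an Accredited Graduate (section 9)? yes — 2 of 3 hold (need ≥2) → satisfied.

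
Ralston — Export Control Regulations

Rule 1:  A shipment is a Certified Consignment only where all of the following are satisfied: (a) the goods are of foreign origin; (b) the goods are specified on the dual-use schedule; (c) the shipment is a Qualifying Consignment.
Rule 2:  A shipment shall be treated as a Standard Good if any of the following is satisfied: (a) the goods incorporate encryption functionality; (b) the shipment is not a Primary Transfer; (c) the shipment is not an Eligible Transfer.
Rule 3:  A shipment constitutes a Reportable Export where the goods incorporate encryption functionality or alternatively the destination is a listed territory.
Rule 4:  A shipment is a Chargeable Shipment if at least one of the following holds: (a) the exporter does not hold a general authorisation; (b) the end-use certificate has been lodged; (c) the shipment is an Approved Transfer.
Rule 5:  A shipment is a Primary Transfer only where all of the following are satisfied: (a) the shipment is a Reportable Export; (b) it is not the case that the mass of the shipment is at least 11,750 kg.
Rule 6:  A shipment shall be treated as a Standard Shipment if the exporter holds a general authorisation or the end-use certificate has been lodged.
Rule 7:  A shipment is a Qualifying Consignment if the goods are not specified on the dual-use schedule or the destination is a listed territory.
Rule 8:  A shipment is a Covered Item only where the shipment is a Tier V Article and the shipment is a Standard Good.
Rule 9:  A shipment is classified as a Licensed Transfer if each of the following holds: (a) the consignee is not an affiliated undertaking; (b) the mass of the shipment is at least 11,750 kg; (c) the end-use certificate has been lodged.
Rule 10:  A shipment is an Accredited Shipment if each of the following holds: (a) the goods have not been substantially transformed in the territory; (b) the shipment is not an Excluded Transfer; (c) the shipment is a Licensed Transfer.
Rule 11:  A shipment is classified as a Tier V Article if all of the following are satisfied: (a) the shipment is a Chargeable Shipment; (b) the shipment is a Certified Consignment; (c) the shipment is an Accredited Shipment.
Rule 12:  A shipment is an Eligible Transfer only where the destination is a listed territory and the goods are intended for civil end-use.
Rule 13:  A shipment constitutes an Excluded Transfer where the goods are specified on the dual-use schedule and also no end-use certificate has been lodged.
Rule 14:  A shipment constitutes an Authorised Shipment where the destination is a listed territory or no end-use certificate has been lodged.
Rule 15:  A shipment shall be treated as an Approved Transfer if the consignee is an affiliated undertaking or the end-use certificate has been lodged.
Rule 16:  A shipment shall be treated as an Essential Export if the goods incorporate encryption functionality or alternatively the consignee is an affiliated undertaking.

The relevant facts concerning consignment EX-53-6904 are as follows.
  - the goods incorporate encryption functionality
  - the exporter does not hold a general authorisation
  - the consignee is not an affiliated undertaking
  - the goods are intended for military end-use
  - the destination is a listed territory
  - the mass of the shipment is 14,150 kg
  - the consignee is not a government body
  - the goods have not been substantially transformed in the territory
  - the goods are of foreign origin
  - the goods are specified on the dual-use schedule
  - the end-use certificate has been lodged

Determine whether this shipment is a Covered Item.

Under rule 15: the consignee is an affiliated undertaking? no; or the end-use certificate has been lodged? yes. So the shipment is an Approved Transfer.
Under rule 4: the exporter does not hold a general authorisation? yes; or the end-use certificate has been lodged? yes; or Approved Transfer (rule 15)? yes. So the shipment is a Chargeable Shipment.
Under rule 7: the goods are not specified on the dual-use schedule? no; or the destination is a listed territory? yes. So the shipment is a Qualifying Consignment.
Under rule 1: the goods are of foreign origin? yes; and the goods are specified on the dual-use schedule? yes; and Qualifying Consignment (rule 7)? yes. So the shipment is a Certified Consignment.
Under rule 13: the goods are specified on the dual-use schedule? yes; and no end-use certificate has been lodged? no. So the shipment is not an Excluded Transfer.
Under rule 9: the consignee is not an affiliated undertaking? yes; and mass of the shipment: 14,150 kg ≥ 11,750 kg? yes; and the end-use certificate has been lodged? yes. So the shipment is a Licensed Transfer.
Under rule 10: the goods have not been substantially transformed in the territory? yes; and not an Excluded Transfer (rule 13)? yes; and Licensed Transfer (rule 9)? yes. So the shipment is an Accredited Shipment.
Under rule 11: Chargeable Shipment (rule 4)? yes; and Certified Consignment (rule 1)? yes; and Accredited Shipment (rule 10)? yes. So the shipment is a Tier V Article.
Under rule 3: the goods incorporate encryption functionality? yes; or the destination is a listed territory? yes. So the shipment is a Reportable Export.
Under rule 5: Reportable Export (rule 3)? yes; and mass of the shipment: 14,150 kg ≥ 11,750 kg? yes, so negated condition no. So the shipment is not a Primary Transfer.
Under rule 12: the destination is a listed territory? yes; and the goods are intended for civil end-use? no. So the shipment is not an Eligible Transfer.
Under rule 2: the goods incorporate encryption functionality? yes; or not a Primary Transfer (rule 5)? yes; or not an Eligible Transfer (rule 12)? yes. So the shipment is a Standard Good.
Under rule 8: Tier V Article (rule 11)? yes; and Standard Good (rule 2)? yes. So the shipment is a Covered Item.

Yes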